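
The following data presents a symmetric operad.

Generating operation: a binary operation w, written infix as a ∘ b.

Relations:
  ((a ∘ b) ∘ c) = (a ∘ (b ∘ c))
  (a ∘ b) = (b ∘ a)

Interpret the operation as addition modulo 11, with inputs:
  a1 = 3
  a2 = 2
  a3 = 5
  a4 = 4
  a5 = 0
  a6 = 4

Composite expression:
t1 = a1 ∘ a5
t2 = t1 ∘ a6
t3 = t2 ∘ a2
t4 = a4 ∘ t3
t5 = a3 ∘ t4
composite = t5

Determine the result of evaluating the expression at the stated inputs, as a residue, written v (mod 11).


7 (mod 11)

(a1 ∘ a5) = 3
((a1 ∘ a5) ∘ a6) = 7
(((a1 ∘ a5) ∘ a6) ∘ a2) = 9
(a4 ∘ (((a1 ∘ a5) ∘ a6) ∘ a2)) = 2
(a3 ∘ (a4 ∘ (((a1 ∘ a5) ∘ a6) ∘ a2))) = 7


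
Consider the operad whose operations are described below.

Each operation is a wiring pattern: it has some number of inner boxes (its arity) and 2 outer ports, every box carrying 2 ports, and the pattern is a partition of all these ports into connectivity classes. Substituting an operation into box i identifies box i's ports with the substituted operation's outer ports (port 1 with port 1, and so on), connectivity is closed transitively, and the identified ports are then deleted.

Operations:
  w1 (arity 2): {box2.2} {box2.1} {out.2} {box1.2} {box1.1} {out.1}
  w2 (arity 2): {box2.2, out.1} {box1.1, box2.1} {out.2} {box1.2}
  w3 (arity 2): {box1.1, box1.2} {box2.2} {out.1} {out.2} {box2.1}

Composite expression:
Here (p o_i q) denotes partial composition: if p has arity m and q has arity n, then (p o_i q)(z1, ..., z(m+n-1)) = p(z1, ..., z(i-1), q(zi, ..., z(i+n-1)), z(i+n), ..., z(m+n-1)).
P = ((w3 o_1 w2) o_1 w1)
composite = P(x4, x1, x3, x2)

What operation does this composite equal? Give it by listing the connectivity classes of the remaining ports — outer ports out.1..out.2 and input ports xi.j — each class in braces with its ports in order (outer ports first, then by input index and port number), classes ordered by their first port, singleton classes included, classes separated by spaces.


Treat the ports identified at w3 as solder joints: merge, then drop.
through w1, on inputs (x4, x1): {out.1} {out.2} {x1.1} {x1.2} {x4.1} {x4.2} (out.j = stage outer ports)
through w2, on inputs (x4, x1, x3): {out.1, x3.2} {out.2} {x1.1} {x1.2} {x3.1} {x4.1} {x4.2} (out.j = stage outer ports)
through w3, on inputs (x4, x1, x3, x2): {out.1} {out.2} {x1.1} {x1.2} {x2.1} {x2.2} {x3.1} {x3.2} {x4.1} {x4.2} (out.j = stage outer ports)

{out.1} {out.2} {x1.1} {x1.2} {x2.1} {x2.2} {x3.1} {x3.2} {x4.1} {x4.2}


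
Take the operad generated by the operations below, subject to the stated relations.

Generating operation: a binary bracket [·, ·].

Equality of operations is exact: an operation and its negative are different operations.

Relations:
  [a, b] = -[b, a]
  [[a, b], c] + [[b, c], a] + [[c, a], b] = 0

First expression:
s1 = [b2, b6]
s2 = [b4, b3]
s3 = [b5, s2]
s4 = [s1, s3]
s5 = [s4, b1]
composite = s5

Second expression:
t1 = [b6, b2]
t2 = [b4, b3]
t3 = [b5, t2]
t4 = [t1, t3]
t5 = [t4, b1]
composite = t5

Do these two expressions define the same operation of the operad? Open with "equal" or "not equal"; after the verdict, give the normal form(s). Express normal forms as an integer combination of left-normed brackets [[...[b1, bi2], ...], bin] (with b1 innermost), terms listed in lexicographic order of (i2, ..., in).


not equal — first -[[[[[b1, b2], b6], b3], b4], b5] + [[[[[b1, b2], b6], b4], b3], b5] + [[[[[b1, b2], b6], b5], b3], b4] - [[[[[b1, b2], b6], b5], b4], b3] + [[[[[b1, b3], b4], b5], b2], b6] - [[[[[b1, b3], b4], b5], b6], b2] - [[[[[b1, b4], b3], b5], b2], b6] + [[[[[b1, b4], b3], b5], b6], b2] - [[[[[b1, b5], b3], b4], b2], b6] + [[[[[b1, b5], b3], b4], b6], b2] + [[[[[b1, b5], b4], b3], b2], b6] - [[[[[b1, b5], b4], b3], b6], b2] + [[[[[b1, b6], b2], b3], b4], b5] - [[[[[b1, b6], b2], b4], b3], b5] - [[[[[b1, b6], b2], b5], b3], b4] + [[[[[b1, b6], b2], b5], b4], b3], second [[[[[b1, b2], b6], b3], b4], b5] - [[[[[b1, b2], b6], b4], b3], b5] - [[[[[b1, b2], b6], b5], b3], b4] + [[[[[b1, b2], b6], b5], b4], b3] - [[[[[b1, b3], b4], b5], b2], b6] + [[[[[b1, b3], b4], b5], b6], b2] + [[[[[b1, b4], b3], b5], b2], b6] - [[[[[b1, b4], b3], b5], b6], b2] + [[[[[b1, b5], b3], b4], b2], b6] - [[[[[b1, b5], b3], b4], b6], b2] - [[[[[b1, b5], b4], b3], b2], b6] + [[[[[b1, b5], b4], b3], b6], b2] - [[[[[b1, b6], b2], b3], b4], b5] + [[[[[b1, b6], b2], b4], b3], b5] + [[[[[b1, b6], b2], b5], b3], b4] - [[[[[b1, b6], b2], b5], b4], b3]

The first composite normalizes to -[[[[[b1, b2], b6], b3], b4], b5] + [[[[[b1, b2], b6], b4], b3], b5] + [[[[[b1, b2], b6], b5], b3], b4] - [[[[[b1, b2], b6], b5], b4], b3] + [[[[[b1, b3], b4], b5], b2], b6] - [[[[[b1, b3], b4], b5], b6], b2] - [[[[[b1, b4], b3], b5], b2], b6] + [[[[[b1, b4], b3], b5], b6], b2] - [[[[[b1, b5], b3], b4], b2], b6] + [[[[[b1, b5], b3], b4], b6], b2] + [[[[[b1, b5], b4], b3], b2], b6] - [[[[[b1, b5], b4], b3], b6], b2] + [[[[[b1, b6], b2], b3], b4], b5] - [[[[[b1, b6], b2], b4], b3], b5] - [[[[[b1, b6], b2], b5], b3], b4] + [[[[[b1, b6], b2], b5], b4], b3]
The second composite normalizes to [[[[[b1, b2], b6], b3], b4], b5] - [[[[[b1, b2], b6], b4], b3], b5] - [[[[[b1, b2], b6], b5], b3], b4] + [[[[[b1, b2], b6], b5], b4], b3] - [[[[[b1, b3], b4], b5], b2], b6] + [[[[[b1, b3], b4], b5], b6], b2] + [[[[[b1, b4], b3], b5], b2], b6] - [[[[[b1, b4], b3], b5], b6], b2] + [[[[[b1, b5], b3], b4], b2], b6] - [[[[[b1, b5], b3], b4], b6], b2] - [[[[[b1, b5], b4], b3], b2], b6] + [[[[[b1, b5], b4], b3], b6], b2] - [[[[[b1, b6], b2], b3], b4], b5] + [[[[[b1, b6], b2], b4], b3], b5] + [[[[[b1, b6], b2], b5], b3], b4] - [[[[[b1, b6], b2], b5], b4], b3]
No match — not equal.


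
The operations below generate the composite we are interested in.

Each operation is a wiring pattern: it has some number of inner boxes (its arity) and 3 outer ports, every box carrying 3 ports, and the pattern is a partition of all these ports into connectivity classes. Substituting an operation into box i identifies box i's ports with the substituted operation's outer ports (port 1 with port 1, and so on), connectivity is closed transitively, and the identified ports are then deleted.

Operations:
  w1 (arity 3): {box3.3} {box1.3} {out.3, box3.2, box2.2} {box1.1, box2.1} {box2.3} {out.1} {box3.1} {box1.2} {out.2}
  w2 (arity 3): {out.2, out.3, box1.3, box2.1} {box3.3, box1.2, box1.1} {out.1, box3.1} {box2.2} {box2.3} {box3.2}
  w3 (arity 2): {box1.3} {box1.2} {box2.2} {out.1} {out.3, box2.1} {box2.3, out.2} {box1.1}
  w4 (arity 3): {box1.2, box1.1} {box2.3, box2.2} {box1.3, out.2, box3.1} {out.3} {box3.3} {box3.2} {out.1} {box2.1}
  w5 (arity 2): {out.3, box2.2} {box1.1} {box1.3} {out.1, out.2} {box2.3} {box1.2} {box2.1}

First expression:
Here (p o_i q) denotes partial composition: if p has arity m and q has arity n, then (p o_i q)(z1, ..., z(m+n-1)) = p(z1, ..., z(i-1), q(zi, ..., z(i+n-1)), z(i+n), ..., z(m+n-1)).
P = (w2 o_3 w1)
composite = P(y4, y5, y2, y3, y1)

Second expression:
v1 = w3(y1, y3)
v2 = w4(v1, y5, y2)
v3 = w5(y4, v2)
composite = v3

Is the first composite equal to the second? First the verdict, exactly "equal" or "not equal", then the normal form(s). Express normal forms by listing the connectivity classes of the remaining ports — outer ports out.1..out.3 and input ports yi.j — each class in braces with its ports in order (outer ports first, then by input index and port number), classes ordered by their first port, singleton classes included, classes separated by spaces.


not equal; first: {out.1} {out.2, out.3, y4.3, y5.1} {y1.1} {y1.2, y3.2, y4.1, y4.2} {y1.3} {y2.1, y3.1} {y2.2} {y2.3} {y3.3} {y5.2} {y5.3}; second: {out.1, out.2} {out.3, y2.1, y3.1} {y1.1} {y1.2} {y1.3} {y2.2} {y2.3} {y3.2} {y3.3} {y4.1} {y4.2} {y4.3} {y5.1} {y5.2, y5.3}


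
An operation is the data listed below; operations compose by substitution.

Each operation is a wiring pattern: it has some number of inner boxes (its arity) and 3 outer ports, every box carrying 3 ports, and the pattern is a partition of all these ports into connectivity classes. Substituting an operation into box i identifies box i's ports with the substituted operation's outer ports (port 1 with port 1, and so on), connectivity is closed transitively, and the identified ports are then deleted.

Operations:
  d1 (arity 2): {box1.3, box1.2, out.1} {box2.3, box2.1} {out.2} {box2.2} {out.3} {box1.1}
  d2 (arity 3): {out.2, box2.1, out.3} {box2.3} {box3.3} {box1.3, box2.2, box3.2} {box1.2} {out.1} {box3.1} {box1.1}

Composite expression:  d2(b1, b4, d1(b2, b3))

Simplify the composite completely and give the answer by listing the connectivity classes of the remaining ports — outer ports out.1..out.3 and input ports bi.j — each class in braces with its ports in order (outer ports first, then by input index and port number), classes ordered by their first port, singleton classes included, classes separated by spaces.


{out.1} {out.2, out.3, b4.1} {b1.1} {b1.2} {b1.3, b4.2} {b2.1} {b2.2, b2.3} {b3.1, b3.3} {b3.2} {b4.3}

Two ports join when wires chain via d2-identified ports.
through d1, on inputs (b2, b3): {out.1, b2.2, b2.3} {out.2} {out.3} {b2.1} {b3.1, b3.3} {b3.2} (out.j = stage outer ports)
through d2, on inputs (b1, b4, b2, b3): {out.1} {out.2, out.3, b4.1} {b1.1} {b1.2} {b1.3, b4.2} {b2.1} {b2.2, b2.3} {b3.1, b3.3} {b3.2} {b4.3} (out.j = stage outer ports)


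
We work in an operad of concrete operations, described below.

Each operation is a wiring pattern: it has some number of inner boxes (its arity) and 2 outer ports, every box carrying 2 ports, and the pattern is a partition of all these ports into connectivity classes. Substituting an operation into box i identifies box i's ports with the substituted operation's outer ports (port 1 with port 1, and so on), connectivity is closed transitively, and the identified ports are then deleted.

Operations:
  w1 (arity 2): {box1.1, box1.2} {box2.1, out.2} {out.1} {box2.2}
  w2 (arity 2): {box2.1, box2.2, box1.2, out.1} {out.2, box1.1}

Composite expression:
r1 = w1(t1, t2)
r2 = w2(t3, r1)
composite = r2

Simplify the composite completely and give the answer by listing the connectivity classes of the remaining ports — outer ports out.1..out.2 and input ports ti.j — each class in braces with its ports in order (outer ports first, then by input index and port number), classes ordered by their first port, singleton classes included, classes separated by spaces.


{out.1, t2.1, t3.2} {out.2, t3.1} {t1.1, t1.2} {t2.2}

Two ports join when wires chain via w2-identified ports.
after w1, the pattern on (t1, t2) reads {out.1} {out.2, t2.1} {t1.1, t1.2} {t2.2} (out.j = its outer ports)
after w2, the pattern on (t3, t1, t2) reads {out.1, t2.1, t3.2} {out.2, t3.1} {t1.1, t1.2} {t2.2} (out.j = its outer ports)


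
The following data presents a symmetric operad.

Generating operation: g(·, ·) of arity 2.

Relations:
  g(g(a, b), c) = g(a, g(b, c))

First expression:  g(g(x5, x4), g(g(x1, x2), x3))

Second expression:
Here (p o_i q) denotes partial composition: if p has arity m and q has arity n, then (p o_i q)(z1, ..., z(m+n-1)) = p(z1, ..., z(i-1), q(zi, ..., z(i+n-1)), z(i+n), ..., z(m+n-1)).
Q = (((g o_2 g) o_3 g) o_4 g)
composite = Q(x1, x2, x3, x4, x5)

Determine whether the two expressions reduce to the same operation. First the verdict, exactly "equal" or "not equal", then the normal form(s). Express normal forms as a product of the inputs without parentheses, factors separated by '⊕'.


not equal; first: x5 ⊕ x4 ⊕ x1 ⊕ x2 ⊕ x3; second: x1 ⊕ x2 ⊕ x3 ⊕ x4 ⊕ x5

Normal form of the first expression: x5 ⊕ x4 ⊕ x1 ⊕ x2 ⊕ x3
Normal form of the second expression: x1 ⊕ x2 ⊕ x3 ⊕ x4 ⊕ x5
No match — not equal.


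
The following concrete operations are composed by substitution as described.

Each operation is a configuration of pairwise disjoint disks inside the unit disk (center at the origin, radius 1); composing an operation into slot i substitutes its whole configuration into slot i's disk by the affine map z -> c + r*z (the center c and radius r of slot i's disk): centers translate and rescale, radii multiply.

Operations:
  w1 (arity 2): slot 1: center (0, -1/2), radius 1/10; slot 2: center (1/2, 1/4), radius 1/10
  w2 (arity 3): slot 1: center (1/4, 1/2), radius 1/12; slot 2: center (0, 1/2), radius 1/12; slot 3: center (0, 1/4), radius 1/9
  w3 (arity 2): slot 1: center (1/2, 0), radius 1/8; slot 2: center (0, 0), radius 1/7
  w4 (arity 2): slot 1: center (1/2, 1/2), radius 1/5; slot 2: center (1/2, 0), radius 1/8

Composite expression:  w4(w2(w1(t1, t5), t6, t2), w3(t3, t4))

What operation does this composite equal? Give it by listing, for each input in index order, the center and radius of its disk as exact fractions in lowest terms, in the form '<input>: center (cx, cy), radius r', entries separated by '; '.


t1: center (11/20, 71/120), radius 1/600; t2: center (1/2, 11/20), radius 1/45; t3: center (9/16, 0), radius 1/64; t4: center (1/2, 0), radius 1/56; t5: center (67/120, 29/48), radius 1/600; t6: center (1/2, 3/5), radius 1/60

Nesting under w4 composes maps z -> c + r*z down each t-path.
t1 passes through 3 substitutions, ending at center (11/20, 71/120), radius 1/600
t5 passes through 3 substitutions, ending at center (67/120, 29/48), radius 1/600
t6 passes through 2 substitutions, ending at center (1/2, 3/5), radius 1/60
t2 passes through 2 substitutions, ending at center (1/2, 11/20), radius 1/45
t3 passes through 2 substitutions, ending at center (9/16, 0), radius 1/64
t4 passes through 2 substitutions, ending at center (1/2, 0), radius 1/56


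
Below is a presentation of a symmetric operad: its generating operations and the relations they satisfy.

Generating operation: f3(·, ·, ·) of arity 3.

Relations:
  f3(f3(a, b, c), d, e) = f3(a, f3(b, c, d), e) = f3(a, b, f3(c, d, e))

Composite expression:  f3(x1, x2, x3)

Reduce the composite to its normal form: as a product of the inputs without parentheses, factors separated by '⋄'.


Under associativity of f3, the answer is the x's in reading order.
f3(x1, x2, x3) linearizes to x1 ⋄ x2 ⋄ x3

x1 ⋄ x2 ⋄ x3


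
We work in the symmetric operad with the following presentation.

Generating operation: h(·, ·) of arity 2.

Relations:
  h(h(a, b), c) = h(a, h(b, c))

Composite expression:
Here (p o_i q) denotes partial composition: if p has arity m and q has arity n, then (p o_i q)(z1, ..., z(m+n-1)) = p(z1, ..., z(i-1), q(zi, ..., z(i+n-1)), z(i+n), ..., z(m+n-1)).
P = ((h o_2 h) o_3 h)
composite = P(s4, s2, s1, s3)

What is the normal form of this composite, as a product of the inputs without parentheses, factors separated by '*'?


Associativity of h dissolves the nesting; only the s-input order survives.
h(s1, s3) unparenthesizes to s1 * s3
h(s2, h(s1, s3)) unparenthesizes to s2 * s1 * s3
h(s4, h(s2, h(s1, s3))) unparenthesizes to s4 * s2 * s1 * s3

s4 * s2 * s1 * s3


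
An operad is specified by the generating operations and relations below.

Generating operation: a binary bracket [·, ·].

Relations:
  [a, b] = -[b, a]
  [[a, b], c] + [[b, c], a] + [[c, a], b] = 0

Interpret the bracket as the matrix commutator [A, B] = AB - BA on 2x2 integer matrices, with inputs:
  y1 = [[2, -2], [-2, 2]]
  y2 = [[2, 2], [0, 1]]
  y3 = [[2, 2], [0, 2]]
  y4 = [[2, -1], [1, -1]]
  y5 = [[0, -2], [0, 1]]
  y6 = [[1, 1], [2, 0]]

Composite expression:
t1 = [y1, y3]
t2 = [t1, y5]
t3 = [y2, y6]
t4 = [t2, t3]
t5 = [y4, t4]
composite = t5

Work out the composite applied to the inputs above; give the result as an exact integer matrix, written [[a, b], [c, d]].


[y1, y3] = [[4, 0], [0, -4]]
[[y1, y3], y5] = [[0, -16], [0, 0]]
[y2, y6] = [[4, -1], [-2, -4]]
[[[y1, y3], y5], [y2, y6]] = [[32, 128], [0, -32]]
[y4, [[[y1, y3], y5], [y2, y6]]] = [[-128, 448], [64, 128]]

[[-128, 448], [64, 128]]


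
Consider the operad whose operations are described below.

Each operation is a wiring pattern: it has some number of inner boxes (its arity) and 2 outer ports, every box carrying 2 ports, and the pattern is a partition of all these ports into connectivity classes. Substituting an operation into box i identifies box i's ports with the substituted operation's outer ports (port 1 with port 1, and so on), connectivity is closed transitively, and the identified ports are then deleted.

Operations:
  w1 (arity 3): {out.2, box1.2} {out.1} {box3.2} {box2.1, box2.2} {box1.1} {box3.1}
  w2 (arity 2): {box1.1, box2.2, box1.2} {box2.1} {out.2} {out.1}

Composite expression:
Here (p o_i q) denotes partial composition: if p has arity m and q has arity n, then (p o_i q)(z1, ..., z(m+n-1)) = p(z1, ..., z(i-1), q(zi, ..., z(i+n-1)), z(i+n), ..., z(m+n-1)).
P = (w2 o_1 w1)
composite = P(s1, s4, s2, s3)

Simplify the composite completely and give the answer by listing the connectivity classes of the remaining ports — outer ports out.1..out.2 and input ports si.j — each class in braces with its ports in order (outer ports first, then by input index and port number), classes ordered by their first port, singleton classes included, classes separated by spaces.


{out.1} {out.2} {s1.1} {s1.2, s3.2} {s2.1} {s2.2} {s3.1} {s4.1, s4.2}

Connectivity passes through glued w2-boundaries; trace each wire chain.
through w1, on inputs (s1, s4, s2): {out.1} {out.2, s1.2} {s1.1} {s2.1} {s2.2} {s4.1, s4.2} (out.j = stage outer ports)
through w2, on inputs (s1, s4, s2, s3): {out.1} {out.2} {s1.1} {s1.2, s3.2} {s2.1} {s2.2} {s3.1} {s4.1, s4.2} (out.j = stage outer ports)


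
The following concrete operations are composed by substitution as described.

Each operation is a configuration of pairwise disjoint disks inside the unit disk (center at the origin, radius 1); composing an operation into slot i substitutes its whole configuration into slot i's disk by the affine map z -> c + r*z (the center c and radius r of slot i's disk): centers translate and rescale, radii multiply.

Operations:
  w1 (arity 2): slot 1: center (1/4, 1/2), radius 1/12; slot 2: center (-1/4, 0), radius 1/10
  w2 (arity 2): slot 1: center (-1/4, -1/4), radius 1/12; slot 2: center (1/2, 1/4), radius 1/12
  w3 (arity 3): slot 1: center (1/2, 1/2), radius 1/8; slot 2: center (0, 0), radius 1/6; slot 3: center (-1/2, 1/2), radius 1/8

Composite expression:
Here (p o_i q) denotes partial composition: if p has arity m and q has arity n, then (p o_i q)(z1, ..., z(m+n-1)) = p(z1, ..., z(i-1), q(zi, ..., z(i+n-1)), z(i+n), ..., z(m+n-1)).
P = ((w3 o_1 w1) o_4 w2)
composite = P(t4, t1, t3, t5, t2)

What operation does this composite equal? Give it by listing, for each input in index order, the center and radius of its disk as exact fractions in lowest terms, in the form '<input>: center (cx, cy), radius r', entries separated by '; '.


t1: center (15/32, 1/2), radius 1/80; t2: center (-7/16, 17/32), radius 1/96; t3: center (0, 0), radius 1/6; t4: center (17/32, 9/16), radius 1/96; t5: center (-17/32, 15/32), radius 1/96


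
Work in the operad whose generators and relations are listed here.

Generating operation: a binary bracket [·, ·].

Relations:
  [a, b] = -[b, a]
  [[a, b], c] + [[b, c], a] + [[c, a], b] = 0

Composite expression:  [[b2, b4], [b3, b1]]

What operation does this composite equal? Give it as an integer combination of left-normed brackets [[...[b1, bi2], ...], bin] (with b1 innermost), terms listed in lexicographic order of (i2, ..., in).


In the tensor algebra, words opening b1 carry the b1-anchored form.
Composite bracket: [[b2, b4], [b3, b1]]
Applying ab - ba throughout gives 8 signed words (2^3 = 8).
The b1-initial words carry the normal form:
  sign of b1b3b2b4 is +1, so it contributes +[[[b1, b3], b2], b4]
  sign of b1b3b4b2 is -1, so it contributes -[[[b1, b3], b4], b2]

[[[b1, b3], b2], b4] - [[[b1, b3], b4], b2]


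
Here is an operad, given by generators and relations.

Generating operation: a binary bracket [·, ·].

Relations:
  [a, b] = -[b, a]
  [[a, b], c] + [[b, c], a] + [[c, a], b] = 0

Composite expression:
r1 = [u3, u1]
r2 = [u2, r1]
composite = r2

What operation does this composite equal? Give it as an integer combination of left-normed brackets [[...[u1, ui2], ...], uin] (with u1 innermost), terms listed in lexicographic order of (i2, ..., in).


[[u1, u3], u2]


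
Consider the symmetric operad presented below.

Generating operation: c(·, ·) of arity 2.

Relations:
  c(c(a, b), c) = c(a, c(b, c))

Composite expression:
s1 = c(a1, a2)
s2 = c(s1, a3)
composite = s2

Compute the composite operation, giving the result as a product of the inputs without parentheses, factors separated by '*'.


Key point: c is associative — brackets drop, the a-order remains.
c(a1, a2) reduces to a1 * a2
c(c(a1, a2), a3) reduces to a1 * a2 * a3

a1 * a2 * a3


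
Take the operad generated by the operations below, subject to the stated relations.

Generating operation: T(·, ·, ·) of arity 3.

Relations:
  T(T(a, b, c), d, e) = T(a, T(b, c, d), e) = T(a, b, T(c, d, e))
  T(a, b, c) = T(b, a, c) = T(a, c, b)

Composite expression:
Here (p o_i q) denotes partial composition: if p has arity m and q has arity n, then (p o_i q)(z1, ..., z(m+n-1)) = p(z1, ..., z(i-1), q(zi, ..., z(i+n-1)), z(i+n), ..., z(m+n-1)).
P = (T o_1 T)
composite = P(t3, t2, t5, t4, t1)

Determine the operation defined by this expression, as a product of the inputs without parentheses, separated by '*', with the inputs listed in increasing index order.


Both nesting and order wash out for T; what remains is which t's occur.
T(t3, t2, t5) spells out as t3 * t2 * t5
T(T(t3, t2, t5), t4, t1) spells out as t3 * t2 * t5 * t4 * t1
sorting the factors by input index: t1 * t2 * t3 * t4 * t5

t1 * t2 * t3 * t4 * t5


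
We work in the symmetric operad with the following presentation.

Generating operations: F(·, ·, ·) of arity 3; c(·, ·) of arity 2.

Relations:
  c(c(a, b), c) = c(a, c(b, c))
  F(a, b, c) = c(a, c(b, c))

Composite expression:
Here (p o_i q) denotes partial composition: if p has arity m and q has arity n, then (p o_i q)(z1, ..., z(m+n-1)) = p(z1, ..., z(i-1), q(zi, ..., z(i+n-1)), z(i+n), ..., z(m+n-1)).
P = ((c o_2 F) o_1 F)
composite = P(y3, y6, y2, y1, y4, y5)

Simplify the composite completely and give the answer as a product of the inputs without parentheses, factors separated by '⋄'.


Under associativity of c, the answer is the y's in reading order.
F(y3, y6, y2) collapses to y3 ⋄ y6 ⋄ y2
F(y1, y4, y5) collapses to y1 ⋄ y4 ⋄ y5
c(F(y3, y6, y2), F(y1, y4, y5)) collapses to y3 ⋄ y6 ⋄ y2 ⋄ y1 ⋄ y4 ⋄ y5

y3 ⋄ y6 ⋄ y2 ⋄ y1 ⋄ y4 ⋄ y5


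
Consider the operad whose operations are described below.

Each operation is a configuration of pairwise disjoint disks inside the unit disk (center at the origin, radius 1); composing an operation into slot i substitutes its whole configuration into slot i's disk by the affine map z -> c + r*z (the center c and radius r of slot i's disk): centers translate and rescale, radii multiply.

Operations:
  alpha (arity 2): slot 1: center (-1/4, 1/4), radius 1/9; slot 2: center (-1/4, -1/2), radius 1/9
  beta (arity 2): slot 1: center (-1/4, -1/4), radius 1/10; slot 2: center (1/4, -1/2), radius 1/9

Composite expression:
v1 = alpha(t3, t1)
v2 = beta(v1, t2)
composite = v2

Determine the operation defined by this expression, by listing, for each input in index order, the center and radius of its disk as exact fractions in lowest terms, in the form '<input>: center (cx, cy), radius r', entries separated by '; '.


Nesting under beta composes maps z -> c + r*z down each t-path.
tracing t3 down its 2-map path: center (-11/40, -9/40), radius 1/90
tracing t1 down its 2-map path: center (-11/40, -3/10), radius 1/90
tracing t2 down its 1-map path: center (1/4, -1/2), radius 1/9

t1: center (-11/40, -3/10), radius 1/90; t2: center (1/4, -1/2), radius 1/9; t3: center (-11/40, -9/40), radius 1/90


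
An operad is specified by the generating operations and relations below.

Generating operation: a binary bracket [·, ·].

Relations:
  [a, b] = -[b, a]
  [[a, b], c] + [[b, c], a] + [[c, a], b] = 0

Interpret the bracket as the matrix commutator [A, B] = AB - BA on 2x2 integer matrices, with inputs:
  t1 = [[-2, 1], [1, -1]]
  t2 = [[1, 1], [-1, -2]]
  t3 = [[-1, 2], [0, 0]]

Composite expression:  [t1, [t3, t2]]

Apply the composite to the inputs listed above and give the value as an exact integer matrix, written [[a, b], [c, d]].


[t3, t2] = [[-2, -7], [-1, 2]]
[t1, [t3, t2]] = [[6, 11], [-5, -6]]

[[6, 11], [-5, -6]]


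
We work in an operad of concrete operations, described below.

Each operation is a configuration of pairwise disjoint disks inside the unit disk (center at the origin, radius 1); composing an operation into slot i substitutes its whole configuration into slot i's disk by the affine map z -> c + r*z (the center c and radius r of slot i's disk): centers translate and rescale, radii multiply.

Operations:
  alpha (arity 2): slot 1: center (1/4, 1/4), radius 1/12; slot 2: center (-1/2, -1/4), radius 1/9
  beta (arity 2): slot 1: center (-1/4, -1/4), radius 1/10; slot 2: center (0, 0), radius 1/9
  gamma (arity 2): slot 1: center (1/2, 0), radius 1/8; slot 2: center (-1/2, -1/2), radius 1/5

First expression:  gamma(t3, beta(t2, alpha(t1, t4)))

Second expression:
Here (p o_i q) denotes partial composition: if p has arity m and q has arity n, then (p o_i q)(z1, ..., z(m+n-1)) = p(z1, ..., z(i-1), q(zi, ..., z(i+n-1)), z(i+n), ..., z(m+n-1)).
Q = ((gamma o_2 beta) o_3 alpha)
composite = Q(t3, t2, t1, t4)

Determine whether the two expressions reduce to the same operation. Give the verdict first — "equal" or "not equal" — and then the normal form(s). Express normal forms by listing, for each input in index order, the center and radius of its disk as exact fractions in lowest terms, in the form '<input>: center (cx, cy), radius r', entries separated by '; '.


The first expression, normalized: t1: center (-89/180, -89/180), radius 1/540; t2: center (-11/20, -11/20), radius 1/50; t3: center (1/2, 0), radius 1/8; t4: center (-23/45, -91/180), radius 1/405
The second expression, normalized: t1: center (-89/180, -89/180), radius 1/540; t2: center (-11/20, -11/20), radius 1/50; t3: center (1/2, 0), radius 1/8; t4: center (-23/45, -91/180), radius 1/405
The forms coincide; equal.

equal: each reduces to t1: center (-89/180, -89/180), radius 1/540; t2: center (-11/20, -11/20), radius 1/50; t3: center (1/2, 0), radius 1/8; t4: center (-23/45, -91/180), radius 1/405


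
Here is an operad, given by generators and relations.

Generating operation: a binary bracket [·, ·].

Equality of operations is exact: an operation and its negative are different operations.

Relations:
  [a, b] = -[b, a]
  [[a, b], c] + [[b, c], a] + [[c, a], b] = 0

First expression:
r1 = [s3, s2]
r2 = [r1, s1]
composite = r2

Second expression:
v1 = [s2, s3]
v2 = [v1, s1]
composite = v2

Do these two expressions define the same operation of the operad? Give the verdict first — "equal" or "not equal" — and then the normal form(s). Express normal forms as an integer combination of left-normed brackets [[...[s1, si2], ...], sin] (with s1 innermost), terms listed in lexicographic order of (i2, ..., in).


not equal — first [[s1, s2], s3] - [[s1, s3], s2], second -[[s1, s2], s3] + [[s1, s3], s2]


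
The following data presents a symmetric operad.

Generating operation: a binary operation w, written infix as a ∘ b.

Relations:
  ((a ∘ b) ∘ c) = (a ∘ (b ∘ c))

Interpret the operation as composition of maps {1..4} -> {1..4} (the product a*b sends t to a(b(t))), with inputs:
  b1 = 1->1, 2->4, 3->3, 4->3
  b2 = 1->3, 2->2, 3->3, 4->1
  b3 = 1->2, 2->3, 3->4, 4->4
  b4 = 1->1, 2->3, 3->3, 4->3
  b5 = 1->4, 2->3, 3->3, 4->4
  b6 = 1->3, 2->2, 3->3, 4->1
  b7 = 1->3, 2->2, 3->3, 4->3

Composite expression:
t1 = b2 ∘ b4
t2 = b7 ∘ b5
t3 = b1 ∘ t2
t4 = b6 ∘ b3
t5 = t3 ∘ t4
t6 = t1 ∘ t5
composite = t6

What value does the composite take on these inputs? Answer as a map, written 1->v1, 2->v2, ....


1->3, 2->3, 3->3, 4->3

(b2 ∘ b4) = 1->3, 2->3, 3->3, 4->3
(b7 ∘ b5) = 1->3, 2->3, 3->3, 4->3
(b1 ∘ (b7 ∘ b5)) = 1->3, 2->3, 3->3, 4->3
(b6 ∘ b3) = 1->2, 2->3, 3->1, 4->1
((b1 ∘ (b7 ∘ b5)) ∘ (b6 ∘ b3)) = 1->3, 2->3, 3->3, 4->3
((b2 ∘ b4) ∘ ((b1 ∘ (b7 ∘ b5)) ∘ (b6 ∘ b3))) = 1->3, 2->3, 3->3, 4->3


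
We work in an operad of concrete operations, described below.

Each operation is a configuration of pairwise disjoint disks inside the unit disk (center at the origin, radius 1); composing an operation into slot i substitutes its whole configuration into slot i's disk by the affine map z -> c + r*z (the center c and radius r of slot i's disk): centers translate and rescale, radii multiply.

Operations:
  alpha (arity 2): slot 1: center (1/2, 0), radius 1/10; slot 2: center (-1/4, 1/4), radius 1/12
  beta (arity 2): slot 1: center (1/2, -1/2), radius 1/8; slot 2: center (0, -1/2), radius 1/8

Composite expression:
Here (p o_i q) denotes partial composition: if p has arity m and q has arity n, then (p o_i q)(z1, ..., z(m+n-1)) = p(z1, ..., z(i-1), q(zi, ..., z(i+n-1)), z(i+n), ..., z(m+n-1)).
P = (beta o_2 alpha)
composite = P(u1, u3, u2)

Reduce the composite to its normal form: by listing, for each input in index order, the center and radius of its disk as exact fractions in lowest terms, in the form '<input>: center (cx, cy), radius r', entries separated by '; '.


u1: center (1/2, -1/2), radius 1/8; u2: center (-1/32, -15/32), radius 1/96; u3: center (1/16, -1/2), radius 1/80

Only the slot chain above each u matters under beta; compose those maps.
input u1: composing its 1 substitution step yields center (1/2, -1/2), radius 1/8
input u3: composing its 2 substitution steps yields center (1/16, -1/2), radius 1/80
input u2: composing its 2 substitution steps yields center (-1/32, -15/32), radius 1/96


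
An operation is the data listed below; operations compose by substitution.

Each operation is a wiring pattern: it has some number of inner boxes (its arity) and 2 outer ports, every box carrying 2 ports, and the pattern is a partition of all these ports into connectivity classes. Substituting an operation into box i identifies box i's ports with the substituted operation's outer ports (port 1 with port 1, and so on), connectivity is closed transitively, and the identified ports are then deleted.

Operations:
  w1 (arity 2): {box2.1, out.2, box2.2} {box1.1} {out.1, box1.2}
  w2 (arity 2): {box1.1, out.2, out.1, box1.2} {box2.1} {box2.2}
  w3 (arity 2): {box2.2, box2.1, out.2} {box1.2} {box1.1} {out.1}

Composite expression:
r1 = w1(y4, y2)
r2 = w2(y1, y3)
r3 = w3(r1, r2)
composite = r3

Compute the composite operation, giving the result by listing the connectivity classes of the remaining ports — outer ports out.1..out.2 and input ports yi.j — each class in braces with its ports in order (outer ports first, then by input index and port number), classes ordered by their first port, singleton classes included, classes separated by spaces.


{out.1} {out.2, y1.1, y1.2} {y2.1, y2.2} {y3.1} {y3.2} {y4.1} {y4.2}

Connectivity passes through glued w3-boundaries; trace each wire chain.
stage w1: inputs (y4, y2), connectivity {out.1, y4.2} {out.2, y2.1, y2.2} {y4.1}, out.j its boundary
stage w2: inputs (y1, y3), connectivity {out.1, out.2, y1.1, y1.2} {y3.1} {y3.2}, out.j its boundary
stage w3: inputs (y4, y2, y1, y3), connectivity {out.1} {out.2, y1.1, y1.2} {y2.1, y2.2} {y3.1} {y3.2} {y4.1} {y4.2}, out.j its boundary


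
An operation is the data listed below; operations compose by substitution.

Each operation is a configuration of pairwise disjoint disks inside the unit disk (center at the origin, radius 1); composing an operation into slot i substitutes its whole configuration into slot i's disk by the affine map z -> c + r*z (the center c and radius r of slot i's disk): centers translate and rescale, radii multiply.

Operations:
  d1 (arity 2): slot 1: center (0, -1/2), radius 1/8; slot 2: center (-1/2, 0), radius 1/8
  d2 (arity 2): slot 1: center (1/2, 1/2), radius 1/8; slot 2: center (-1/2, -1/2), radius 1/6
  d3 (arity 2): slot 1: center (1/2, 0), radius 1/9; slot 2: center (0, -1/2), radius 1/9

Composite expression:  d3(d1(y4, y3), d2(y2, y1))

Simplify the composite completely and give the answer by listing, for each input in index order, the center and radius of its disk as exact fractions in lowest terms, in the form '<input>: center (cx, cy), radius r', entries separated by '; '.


y1: center (-1/18, -5/9), radius 1/54; y2: center (1/18, -4/9), radius 1/72; y3: center (4/9, 0), radius 1/72; y4: center (1/2, -1/18), radius 1/72

Affine substitution under d3: radii multiply and y-centers shift.
input y4: applying the 2 nested substitutions gives center (1/2, -1/18), radius 1/72
input y3: applying the 2 nested substitutions gives center (4/9, 0), radius 1/72
input y2: applying the 2 nested substitutions gives center (1/18, -4/9), radius 1/72
input y1: applying the 2 nested substitutions gives center (-1/18, -5/9), radius 1/54


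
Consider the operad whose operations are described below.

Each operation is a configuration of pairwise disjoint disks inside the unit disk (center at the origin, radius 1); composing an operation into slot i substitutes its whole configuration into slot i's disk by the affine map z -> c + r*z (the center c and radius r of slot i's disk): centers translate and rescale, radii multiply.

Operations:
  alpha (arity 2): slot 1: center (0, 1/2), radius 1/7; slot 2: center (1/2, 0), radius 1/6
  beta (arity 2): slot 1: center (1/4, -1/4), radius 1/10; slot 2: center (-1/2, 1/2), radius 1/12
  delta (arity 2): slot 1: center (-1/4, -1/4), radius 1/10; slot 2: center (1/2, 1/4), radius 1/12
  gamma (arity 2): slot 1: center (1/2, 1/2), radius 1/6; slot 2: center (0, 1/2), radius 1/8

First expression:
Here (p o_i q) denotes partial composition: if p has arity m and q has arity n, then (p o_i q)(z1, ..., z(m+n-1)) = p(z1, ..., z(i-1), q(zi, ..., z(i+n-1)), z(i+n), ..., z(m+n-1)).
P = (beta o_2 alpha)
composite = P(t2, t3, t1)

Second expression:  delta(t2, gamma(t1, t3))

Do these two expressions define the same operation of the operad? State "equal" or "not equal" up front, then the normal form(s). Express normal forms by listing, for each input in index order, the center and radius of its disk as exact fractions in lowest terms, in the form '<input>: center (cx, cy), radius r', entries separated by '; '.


Normal form of the first expression: t1: center (-11/24, 1/2), radius 1/72; t2: center (1/4, -1/4), radius 1/10; t3: center (-1/2, 13/24), radius 1/84
Normal form of the second expression: t1: center (13/24, 7/24), radius 1/72; t2: center (-1/4, -1/4), radius 1/10; t3: center (1/2, 7/24), radius 1/96
No match — not equal.

not equal — first t1: center (-11/24, 1/2), radius 1/72; t2: center (1/4, -1/4), radius 1/10; t3: center (-1/2, 13/24), radius 1/84, second t1: center (13/24, 7/24), radius 1/72; t2: center (-1/4, -1/4), radius 1/10; t3: center (1/2, 7/24), radius 1/96


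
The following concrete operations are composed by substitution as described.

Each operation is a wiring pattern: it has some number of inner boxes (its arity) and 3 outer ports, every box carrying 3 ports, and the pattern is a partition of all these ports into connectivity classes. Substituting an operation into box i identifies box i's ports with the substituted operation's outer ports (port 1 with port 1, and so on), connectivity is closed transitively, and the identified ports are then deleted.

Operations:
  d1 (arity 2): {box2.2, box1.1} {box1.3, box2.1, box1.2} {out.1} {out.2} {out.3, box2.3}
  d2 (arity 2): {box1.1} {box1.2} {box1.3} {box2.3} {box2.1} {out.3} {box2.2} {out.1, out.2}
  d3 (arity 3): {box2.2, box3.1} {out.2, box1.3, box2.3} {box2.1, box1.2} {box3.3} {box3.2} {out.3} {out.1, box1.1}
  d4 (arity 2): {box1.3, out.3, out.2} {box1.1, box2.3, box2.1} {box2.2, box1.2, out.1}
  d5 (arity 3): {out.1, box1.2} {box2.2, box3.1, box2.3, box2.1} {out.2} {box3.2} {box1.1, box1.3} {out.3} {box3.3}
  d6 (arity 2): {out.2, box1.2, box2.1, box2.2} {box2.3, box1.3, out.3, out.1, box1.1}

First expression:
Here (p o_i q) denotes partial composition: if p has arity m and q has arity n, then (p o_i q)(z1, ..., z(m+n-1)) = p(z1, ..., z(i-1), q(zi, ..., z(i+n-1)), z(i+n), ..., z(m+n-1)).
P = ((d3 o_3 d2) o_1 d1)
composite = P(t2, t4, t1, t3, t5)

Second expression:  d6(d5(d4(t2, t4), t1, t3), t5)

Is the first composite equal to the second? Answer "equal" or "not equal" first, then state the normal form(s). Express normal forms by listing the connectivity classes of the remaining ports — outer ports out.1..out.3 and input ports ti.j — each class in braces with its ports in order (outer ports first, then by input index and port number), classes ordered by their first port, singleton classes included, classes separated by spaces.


not equal — first {out.1} {out.2, t1.3, t4.3} {out.3} {t1.1} {t1.2} {t2.1, t4.2} {t2.2, t2.3, t4.1} {t3.1} {t3.2} {t3.3} {t5.1} {t5.2} {t5.3}, second {out.1, out.3, t2.2, t2.3, t4.2, t5.3} {out.2, t5.1, t5.2} {t1.1, t1.2, t1.3, t3.1} {t2.1, t4.1, t4.3} {t3.2} {t3.3}


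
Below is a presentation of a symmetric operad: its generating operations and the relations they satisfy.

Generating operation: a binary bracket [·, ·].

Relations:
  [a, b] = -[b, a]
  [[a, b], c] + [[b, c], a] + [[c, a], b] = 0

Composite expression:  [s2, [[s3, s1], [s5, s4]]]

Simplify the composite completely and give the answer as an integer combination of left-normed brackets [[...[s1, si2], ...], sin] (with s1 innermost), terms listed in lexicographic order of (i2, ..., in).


-[[[[s1, s3], s4], s5], s2] + [[[[s1, s3], s5], s4], s2]

Left-normed coefficients sit on the s1-initial expansion words.
Composite bracket: [s2, [[s3, s1], [s5, s4]]]
Full expansion: 16 signed words from ab - ba (2^4 = 16).
Collect the words opening with s1:
  s1s3s4s5s2 (sign -1) contributes -[[[[s1, s3], s4], s5], s2]
  s1s3s5s4s2 (sign +1) contributes +[[[[s1, s3], s5], s4], s2]


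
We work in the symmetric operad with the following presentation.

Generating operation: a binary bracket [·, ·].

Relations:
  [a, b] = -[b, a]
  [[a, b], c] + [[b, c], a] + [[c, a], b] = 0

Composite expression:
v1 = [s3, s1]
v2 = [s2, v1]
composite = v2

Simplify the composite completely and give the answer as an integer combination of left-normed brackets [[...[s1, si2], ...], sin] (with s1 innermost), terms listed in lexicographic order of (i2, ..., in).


[[s1, s3], s2]


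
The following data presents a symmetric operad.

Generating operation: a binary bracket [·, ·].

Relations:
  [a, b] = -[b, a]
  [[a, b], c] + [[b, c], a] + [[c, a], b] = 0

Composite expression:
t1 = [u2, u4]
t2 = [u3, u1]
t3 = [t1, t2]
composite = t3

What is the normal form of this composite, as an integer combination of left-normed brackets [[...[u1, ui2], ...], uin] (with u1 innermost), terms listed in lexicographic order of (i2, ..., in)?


A multilinear Lie element is pinned by u1-initial words (u1 innermost).
Composite bracket: [[u2, u4], [u3, u1]]
Each bracket splits as ab - ba, giving 8 signed words (2^3 = 8).
Collect the words opening with u1:
  u1u3u2u4 (sign +1) contributes +[[[u1, u3], u2], u4]
  u1u3u4u2 (sign -1) contributes -[[[u1, u3], u4], u2]

[[[u1, u3], u2], u4] - [[[u1, u3], u4], u2]


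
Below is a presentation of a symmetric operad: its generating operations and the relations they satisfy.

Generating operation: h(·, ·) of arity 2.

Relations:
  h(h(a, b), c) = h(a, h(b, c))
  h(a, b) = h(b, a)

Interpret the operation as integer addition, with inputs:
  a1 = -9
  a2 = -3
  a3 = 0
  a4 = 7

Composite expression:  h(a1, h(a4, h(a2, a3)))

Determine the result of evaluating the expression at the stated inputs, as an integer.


-5

h(a2, a3) = -3
h(a4, h(a2, a3)) = 4
h(a1, h(a4, h(a2, a3))) = -5


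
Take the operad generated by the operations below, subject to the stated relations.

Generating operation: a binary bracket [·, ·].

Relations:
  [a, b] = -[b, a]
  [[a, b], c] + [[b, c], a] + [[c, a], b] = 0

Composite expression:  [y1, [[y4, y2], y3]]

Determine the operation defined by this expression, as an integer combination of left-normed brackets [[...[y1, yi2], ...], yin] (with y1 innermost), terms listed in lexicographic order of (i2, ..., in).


Expand each bracket as ab - ba; the y1-initial words give the coefficients.
Composite bracket: [y1, [[y4, y2], y3]]
The bracket unfolds into 8 signed words via [a, b] = ab - ba (2^3 = 8).
The y1-initial words carry the normal form:
  from y1y2y4y3, sign -1: term -[[[y1, y2], y4], y3]
  from y1y3y2y4, sign +1: term +[[[y1, y3], y2], y4]
  from y1y3y4y2, sign -1: term -[[[y1, y3], y4], y2]
  from y1y4y2y3, sign +1: term +[[[y1, y4], y2], y3]

-[[[y1, y2], y4], y3] + [[[y1, y3], y2], y4] - [[[y1, y3], y4], y2] + [[[y1, y4], y2], y3]
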